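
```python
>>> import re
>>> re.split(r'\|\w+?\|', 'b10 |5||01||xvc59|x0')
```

Matches to split on: at [4:7] → '|5|'; at [7:11] → '|01|'; at [11:18] → '|xvc59|'.
Each match becomes a cut point; 4 segments remain.

['b10 ', '', '', 'x0']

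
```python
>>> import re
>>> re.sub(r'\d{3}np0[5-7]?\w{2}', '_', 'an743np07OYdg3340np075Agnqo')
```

'an_dg3_gnqo'

Every occurrence is swapped for '_'.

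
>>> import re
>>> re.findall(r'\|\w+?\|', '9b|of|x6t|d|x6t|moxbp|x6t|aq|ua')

['|of|', '|d|', '|moxbp|', '|aq|']

Matches: at [2:6] → '|of|'; at [9:12] → '|d|'; at [15:22] → '|moxbp|'; at [25:29] → '|aq|'.
With no groups in the pattern, `findall` gives back each whole match — 4 here.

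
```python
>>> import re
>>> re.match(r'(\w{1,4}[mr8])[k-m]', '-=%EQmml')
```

This matches 1 to 4 of a word character, then one of [mr8] (captured); then a character in [k-m].
With `match`, the pattern is implicitly anchored at the beginning.
Here the string doesn't start with a match, so the call returns None.

None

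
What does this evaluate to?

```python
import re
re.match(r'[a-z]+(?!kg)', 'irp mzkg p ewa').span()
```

`re.match` won't scan ahead — the pattern has to work from the very first character.
The match spans [0:3] → 'irp'.

(0, 3)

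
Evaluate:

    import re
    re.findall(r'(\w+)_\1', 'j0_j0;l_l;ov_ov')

A backreference is literal: `\1` must see the identical characters the first group matched.
Scanning left to right: at [0:5] match 'j0_j0', group 1 = 'j0'; at [6:9] match 'l_l', group 1 = 'l'; at [10:15] match 'ov_ov', group 1 = 'ov'.
With a single group, `findall` returns only what that group captured — 3 items.

['j0', 'l', 'ov']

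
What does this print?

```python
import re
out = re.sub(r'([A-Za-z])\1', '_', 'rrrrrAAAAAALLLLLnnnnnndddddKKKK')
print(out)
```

__r_____L_____d__

`\1` is not a pattern — it's the concrete string captured by group 1, re-applied verbatim.
Every occurrence is swapped for '_'.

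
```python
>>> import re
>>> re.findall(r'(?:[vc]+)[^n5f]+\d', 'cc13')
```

['cc13']

The pattern matches one or more of one of [vc] (non-capturing group); then one or more of any character except [n5f], then a digit.
Matches: at [0:4] → 'cc13'.
Since nothing is captured, `findall` lists the 1 matched substring directly.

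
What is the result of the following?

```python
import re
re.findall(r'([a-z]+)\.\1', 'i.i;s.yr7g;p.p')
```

['i', 'p']

The backreference `\1` re-matches whatever the first group consumed, character for character.
`findall` collects group 1 from each match (2 total).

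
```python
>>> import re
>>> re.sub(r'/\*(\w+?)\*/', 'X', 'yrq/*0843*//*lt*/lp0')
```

'yrqXXlp0'

`sub` substitutes 'X' at each match site.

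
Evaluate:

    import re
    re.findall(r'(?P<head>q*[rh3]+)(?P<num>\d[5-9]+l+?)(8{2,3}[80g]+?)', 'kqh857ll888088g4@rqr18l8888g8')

[('qh', '857ll', '8880'), ('qr', '18l', '8888')]

The pattern matches zero or more of a literal 'q', then one or more of one of [rh3] (captured as 'head'); then a digit, then one or more of a character in [5-9], then one or more of a literal 'l' (lazy) (captured as 'num'); then 2 to 3 of a literal '8', then one or more of one of [80g] (lazy) (captured).
Walking the string: at [1:12] match 'qh857ll8880', groups = ('qh', '857ll', '8880'); at [18:27] match 'qr18l8888', groups = ('qr', '18l', '8888').
3 groups means each result is a tuple of 3 captured strings — 2 here.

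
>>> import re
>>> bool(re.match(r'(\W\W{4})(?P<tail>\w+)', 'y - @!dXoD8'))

Pattern: a non-word character, then exactly 4 of a non-word character (captured); then one or more of a word character (captured as 'tail').
With `match`, the pattern is implicitly anchored at the beginning.
Here the string doesn't start with a match, so the call returns None, and `bool(None)` is False.

False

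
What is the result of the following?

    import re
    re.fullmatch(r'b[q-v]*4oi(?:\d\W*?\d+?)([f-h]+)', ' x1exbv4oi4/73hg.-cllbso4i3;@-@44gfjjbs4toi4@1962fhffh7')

This matches the literal 'b', then zero or more of a character in [q-v], then the literal '4oi'; then a digit, then zero or more of a non-word character (lazy), then one or more of a digit (lazy) (non-capturing group); then one or more of a character in [f-h] (captured).
`re.fullmatch` is like wrapping the pattern in `^…$` (in single-line mode).
Here the string isn't matched end-to-end, so the call returns None.

None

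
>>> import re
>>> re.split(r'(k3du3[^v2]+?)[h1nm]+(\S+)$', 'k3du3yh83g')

`re.split` interleaves the captured-group text with the surrounding fragments.

['', 'k3du3y', '83g', '']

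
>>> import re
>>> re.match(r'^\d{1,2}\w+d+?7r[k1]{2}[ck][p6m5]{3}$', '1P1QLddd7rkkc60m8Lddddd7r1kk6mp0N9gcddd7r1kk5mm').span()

The pattern matches anchored at the start of the string; then 1 to 2 of a digit; then one or more of a word character; then one or more of the literal 'd' (lazy), then the literal '7r', then exactly 2 of one of [k1]; then one of [ck], then exactly 3 of one of [p6m5]; then anchored at the end.
`re.match` only tries the pattern at the start of the string.
The match spans [0:47] → '1P1QLddd7rkkc60m8Lddddd7r1kk6mp0N9gcddd7r1kk5mm'.

(0, 47)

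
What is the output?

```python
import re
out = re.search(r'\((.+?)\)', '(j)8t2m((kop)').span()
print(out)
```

With the lazy modifier that quantifier settles for the fewest repetitions that let the rest of the pattern succeed (the atoms after it are unaffected and can still be greedy).
`search` walks the string left to right and returns the first match it finds.
The match spans [0:3] → '(j)'.
Captured: group 1 = 'j'.

(0, 3)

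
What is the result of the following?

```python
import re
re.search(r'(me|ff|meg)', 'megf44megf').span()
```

The regex engine tests alternatives in the order written; an earlier branch that matches wins even if a later one would match more.
`search` walks the string left to right and returns the first match it finds.
The match spans [0:2] → 'me'.
Captured: group 1 = 'me'.

(0, 2)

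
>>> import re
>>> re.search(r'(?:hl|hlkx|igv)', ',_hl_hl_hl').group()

'hl'

Unlike `match`, `search` isn't anchored — it looks for the pattern anywhere in the string.
The match spans [2:4] → 'hl'.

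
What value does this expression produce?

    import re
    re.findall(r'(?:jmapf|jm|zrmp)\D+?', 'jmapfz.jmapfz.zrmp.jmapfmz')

['jmapfz', 'jmapfz', 'zrmp.', 'jmapfm']

The regex engine tests alternatives in the order written; an earlier branch that matches wins even if a later one would match more.
Matches: at [0:6] → 'jmapfz'; at [7:13] → 'jmapfz'; at [14:19] → 'zrmp.'; at [19:25] → 'jmapfm'.
With no groups in the pattern, `findall` gives back each whole match — 4 here.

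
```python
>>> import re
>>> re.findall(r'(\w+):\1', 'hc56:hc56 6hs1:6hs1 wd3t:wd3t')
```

['hc56', '6hs1', 'wd3t']

A backreference is literal: `\1` must see the identical characters the first group matched.
Walking the string: at [0:9] match 'hc56:hc56', group 1 = 'hc56'; at [10:19] match '6hs1:6hs1', group 1 = '6hs1'; at [20:29] match 'wd3t:wd3t', group 1 = 'wd3t'.
`findall` collects group 1 from each match (3 total).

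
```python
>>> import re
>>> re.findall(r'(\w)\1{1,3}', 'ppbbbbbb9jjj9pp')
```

['p', 'b', 'b', 'j', 'p']

The backreference `\1` re-matches whatever the first group consumed, character for character.
One capturing group, so `findall` returns just the captured substring from each match — 5 in all.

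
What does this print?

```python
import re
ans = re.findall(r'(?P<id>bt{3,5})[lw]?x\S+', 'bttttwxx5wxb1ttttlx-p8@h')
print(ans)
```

['btttt']

One capturing group, so `findall` returns just the captured substring from the one match — 1 in all.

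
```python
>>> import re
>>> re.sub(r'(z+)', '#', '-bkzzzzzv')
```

'-bk#v'

The pattern matches one or more of a literal 'z' (captured).
Every occurrence is swapped for '#'.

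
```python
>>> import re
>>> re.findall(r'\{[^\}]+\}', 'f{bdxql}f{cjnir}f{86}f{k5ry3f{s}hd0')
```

['{bdxql}', '{cjnir}', '{86}', '{k5ry3f{s}']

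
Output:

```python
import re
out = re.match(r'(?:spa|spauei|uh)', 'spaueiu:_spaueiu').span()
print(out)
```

(0, 3)

Alternation isn't longest-match — the leftmost alternative that fits at this position is chosen.
`match` is anchored at position 0; if the pattern doesn't fit there, it returns None.
The match spans [0:3] → 'spa'.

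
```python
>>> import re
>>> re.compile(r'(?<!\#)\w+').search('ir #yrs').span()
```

Because the assertion is negative and zero-width, positions next to the forbidden text are skipped.
The match spans [0:2] → 'ir'.

(0, 2)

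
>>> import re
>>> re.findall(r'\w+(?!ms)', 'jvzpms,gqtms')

['jvzpms', 'gqtms']

A negative assertion filters positions out without eating any characters.
Since nothing is captured, `findall` lists the 2 matched substrings directly.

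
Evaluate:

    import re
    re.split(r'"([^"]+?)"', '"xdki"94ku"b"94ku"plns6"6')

['', 'xdki', '94ku', 'b', '94ku', 'plns6', '6']

With a capturing group present, the delimiter's captured portion is kept in the result list.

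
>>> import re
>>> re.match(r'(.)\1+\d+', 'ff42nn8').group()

`re.match` only tries the pattern at the start of the string.
The match spans [0:4] → 'ff42'.

'ff42'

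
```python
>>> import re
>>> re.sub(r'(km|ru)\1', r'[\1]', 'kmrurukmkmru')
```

The backreference `\1` re-matches whatever the first group consumed, character for character.
Matches: at [2:6] → 'ruru'; at [6:10] → 'kmkm'.
Each match is replaced using the text its own group 1 captured.

'km[ru][km]ru'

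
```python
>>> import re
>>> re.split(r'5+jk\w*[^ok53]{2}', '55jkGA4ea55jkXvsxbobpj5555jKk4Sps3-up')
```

`split` removes every match and returns the 2 fragments in between.

['', 'p']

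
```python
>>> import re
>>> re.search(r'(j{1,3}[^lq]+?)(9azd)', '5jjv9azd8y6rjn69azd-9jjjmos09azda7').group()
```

Pattern: 1 to 3 of a literal 'j', then one or more of any character except [lq] (lazy) (captured); then the literal '9az', then the literal 'd' (captured).
`re.search` scans for the first position where the pattern succeeds.
The match spans [1:8] → 'jjv9azd'.
Captured: group 1 = 'jjv', group 2 = '9azd'.

'jjv9azd'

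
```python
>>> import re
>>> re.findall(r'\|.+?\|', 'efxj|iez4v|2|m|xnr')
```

The `?` after the quantifier makes it lazy — it takes as little as possible before letting the rest of the pattern try.
Scanning left to right: at [4:11] → '|iez4v|'; at [12:15] → '|m|'.
`findall` yields the raw match text (2 of them) because the pattern has no groups.

['|iez4v|', '|m|']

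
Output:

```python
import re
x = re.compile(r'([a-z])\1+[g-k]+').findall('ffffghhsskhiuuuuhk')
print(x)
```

A backreference is literal: `\1` must see the identical characters the first group matched.
Walking the string: at [0:7] match 'ffffghh', group 1 = 'f'; at [7:12] match 'sskhi', group 1 = 's'; at [12:18] match 'uuuuhk', group 1 = 'u'.
With a single group, `findall` returns only what that group captured — 3 items.

['f', 's', 'u']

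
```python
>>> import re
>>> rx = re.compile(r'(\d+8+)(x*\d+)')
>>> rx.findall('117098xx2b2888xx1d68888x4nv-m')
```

[('117098', 'xx2'), ('2888', 'xx1'), ('68888', 'x4')]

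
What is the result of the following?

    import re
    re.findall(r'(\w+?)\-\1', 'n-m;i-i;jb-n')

After group 1 captures some text, `\1` only succeeds where that same text appears again.
Scanning left to right: at [4:7] match 'i-i', group 1 = 'i'.
Because there's exactly one group, `findall` drops the full match and keeps group 1 from the one hit.

['i']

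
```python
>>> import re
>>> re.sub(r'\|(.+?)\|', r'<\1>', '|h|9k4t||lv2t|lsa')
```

'<h>9k4t<|lv2t>lsa'

A non-greedy quantifier consumes as few characters as it can — just enough that the remainder of the pattern still matches from where it stops; whatever follows it matches normally.
Matches: at [0:3] → '|h|'; at [7:14] → '||lv2t|'.
`\1` in the replacement pulls in group 1's text for each match.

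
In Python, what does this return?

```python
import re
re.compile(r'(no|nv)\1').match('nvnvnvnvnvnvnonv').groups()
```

('nv',)

After group 1 captures some text, `\1` only succeeds where that same text appears again.
With `match`, the pattern is implicitly anchored at the beginning.
The match spans [0:4] → 'nvnv'.
Captured: group 1 = 'nv'.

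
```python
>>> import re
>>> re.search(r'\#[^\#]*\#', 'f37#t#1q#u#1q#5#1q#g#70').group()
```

`search` walks the string left to right and returns the first match it finds.
The match spans [3:6] → '#t#'.

'#t#'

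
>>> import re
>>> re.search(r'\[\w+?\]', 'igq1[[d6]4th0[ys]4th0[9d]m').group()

Unlike `match`, `search` isn't anchored — it looks for the pattern anywhere in the string.
The match spans [5:9] → '[d6]'.

'[d6]'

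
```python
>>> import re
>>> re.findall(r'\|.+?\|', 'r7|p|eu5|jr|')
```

['|p|', '|jr|']

A non-greedy quantifier consumes as few characters as it can — just enough that the remainder of the pattern still matches from where it stops; whatever follows it matches normally.
Walking the string: at [2:5] → '|p|'; at [8:12] → '|jr|'.
With no groups in the pattern, `findall` gives back each whole match — 2 here.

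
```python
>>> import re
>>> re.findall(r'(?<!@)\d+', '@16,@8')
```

['6']

The negative lookahead/lookbehind blocks any match where the forbidden context is present.
Matches: at [2:3] → '6'.
Since nothing is captured, `findall` lists the 1 matched substring directly.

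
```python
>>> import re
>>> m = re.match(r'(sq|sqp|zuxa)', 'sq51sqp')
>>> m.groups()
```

('sq',)

`re.match` won't scan ahead — the pattern has to work from the very first character.
The match spans [0:2] → 'sq'.
Captured: group 1 = 'sq'.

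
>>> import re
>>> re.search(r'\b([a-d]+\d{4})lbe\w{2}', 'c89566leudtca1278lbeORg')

None

The pattern matches a word boundary (`\b`, zero-width); then one or more of a character in [a-d], then exactly 4 of a digit (captured); then the literal 'lbe', then exactly 2 of a word character.
Unlike `match`, `search` isn't anchored — it looks for the pattern anywhere in the string.
Here nothing in the string fits, so the call returns None.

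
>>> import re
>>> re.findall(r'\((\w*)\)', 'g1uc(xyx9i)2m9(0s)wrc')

['xyx9i', '0s']

Matches: at [4:11] match '(xyx9i)', group 1 = 'xyx9i'; at [14:18] match '(0s)', group 1 = '0s'.
`findall` collects group 1 from each match (2 total).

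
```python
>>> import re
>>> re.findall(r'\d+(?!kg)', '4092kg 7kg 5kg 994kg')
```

The negative lookaround is zero-width — it rules out positions where the adjacent text would match, without consuming anything.
Since nothing is captured, `findall` lists the 2 matched substrings directly.

['409', '99']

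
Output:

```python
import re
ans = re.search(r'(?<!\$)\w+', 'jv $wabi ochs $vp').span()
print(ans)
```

(0, 2)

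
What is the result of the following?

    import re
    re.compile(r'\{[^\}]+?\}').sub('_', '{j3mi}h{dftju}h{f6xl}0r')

Matches: at [0:6] → '{j3mi}'; at [7:14] → '{dftju}'; at [15:21] → '{f6xl}'.
`sub` substitutes '_' at each match site.

'_h_h_0r'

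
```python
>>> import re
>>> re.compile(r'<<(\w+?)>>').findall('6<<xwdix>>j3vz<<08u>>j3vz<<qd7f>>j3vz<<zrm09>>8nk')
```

['xwdix', '08u', 'qd7f', 'zrm09']

Walking the string: at [1:10] match '<<xwdix>>', group 1 = 'xwdix'; at [14:21] match '<<08u>>', group 1 = '08u'; at [25:33] match '<<qd7f>>', group 1 = 'qd7f'; at [37:46] match '<<zrm09>>', group 1 = 'zrm09'.
`findall` collects group 1 from each match (4 total).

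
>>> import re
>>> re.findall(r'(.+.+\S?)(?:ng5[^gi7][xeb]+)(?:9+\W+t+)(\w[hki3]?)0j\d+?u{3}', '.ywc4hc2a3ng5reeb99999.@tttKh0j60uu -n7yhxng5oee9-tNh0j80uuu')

[('.ywc4hc2a3ng5reeb99999.@tttKh0j60uu -n7yhx', 'Nh')]

Pattern: one or more of any character, then one or more of any character, then optionally a non-whitespace character (captured); then the literal 'ng5', then any character except [gi7], then one or more of one of [xeb] (non-capturing group); then one or more of a literal '9', then one or more of a non-word character, then one or more of the literal 't' (non-capturing group); then a word character, then optionally one of [hki3] (captured); then the literal '0j', then one or more of a digit (lazy), then exactly 3 of a literal 'u'.
Walking the string: at [0:60] match '.ywc4hc2a3ng5reeb99999.@tttKh0j60uu -n7yhxng5oee9-tNh0j80uuu', groups = ('.ywc4hc2a3ng5reeb99999.@tttKh0j60uu -n7yhx', 'Nh').
`findall` packs the 2 group values into a tuple for every match.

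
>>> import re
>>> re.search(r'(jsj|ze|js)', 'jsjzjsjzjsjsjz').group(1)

'jsj'

Alternation tries branches left to right and keeps the first one that lets the overall match succeed at that position.
Unlike `match`, `search` isn't anchored — it looks for the pattern anywhere in the string.
The match spans [0:3] → 'jsj'.
Captured: group 1 = 'jsj'.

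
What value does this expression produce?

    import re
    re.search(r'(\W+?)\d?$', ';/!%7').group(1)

';/!%'

The match spans [0:5] → ';/!%7'.
Captured: group 1 = ';/!%'.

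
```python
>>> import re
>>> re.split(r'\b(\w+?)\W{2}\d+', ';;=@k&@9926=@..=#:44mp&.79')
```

[';;=@', 'k', '=@..=#:', '44mp', '']

The group in the pattern means `split` returns the separators' captures alongside the pieces.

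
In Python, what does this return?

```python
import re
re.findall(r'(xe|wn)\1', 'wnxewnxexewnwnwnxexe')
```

`\1` has to match the exact text group 1 already captured.
Matches: at [6:10] match 'xexe', group 1 = 'xe'; at [10:14] match 'wnwn', group 1 = 'wn'; at [16:20] match 'xexe', group 1 = 'xe'.
Because there's exactly one group, `findall` drops the full match and keeps group 1 from each hit.

['xe', 'wn', 'xe']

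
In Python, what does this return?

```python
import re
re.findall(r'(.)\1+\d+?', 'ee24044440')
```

`\1` has to match the exact text group 1 already captured.
Walking the string: at [0:3] match 'ee2', group 1 = 'e'; at [5:10] match '44440', group 1 = '4'.
One capturing group, so `findall` returns just the captured substring from each match — 2 in all.

['e', '4']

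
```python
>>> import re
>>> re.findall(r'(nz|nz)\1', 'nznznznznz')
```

A backreference is literal: `\1` must see the identical characters the first group matched.
Scanning left to right: at [0:4] match 'nznz', group 1 = 'nz'; at [4:8] match 'nznz', group 1 = 'nz'.
`findall` collects group 1 from each match (2 total).

['nz', 'nz']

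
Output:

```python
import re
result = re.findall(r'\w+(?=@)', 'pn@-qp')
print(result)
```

The lookaround is zero-width — it requires the adjacent text to match without consuming it, so the asserted text isn't part of the match.
No capturing groups, so `findall` returns the 1 full match string.

['pn']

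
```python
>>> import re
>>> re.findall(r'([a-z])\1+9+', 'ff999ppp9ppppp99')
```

The backreference `\1` re-matches whatever the first group consumed, character for character.
Matches: at [0:5] match 'ff999', group 1 = 'f'; at [5:9] match 'ppp9', group 1 = 'p'; at [9:16] match 'ppppp99', group 1 = 'p'.
One capturing group, so `findall` returns just the captured substring from each match — 3 in all.

['f', 'p', 'p']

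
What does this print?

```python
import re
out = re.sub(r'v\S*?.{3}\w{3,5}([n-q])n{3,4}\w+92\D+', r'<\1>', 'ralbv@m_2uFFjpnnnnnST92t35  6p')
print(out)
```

ralb<p>35  6p

This matches a literal 'v', then zero or more of a non-whitespace character (lazy); then exactly 3 of any character, then 3 to 5 of a word character; then a character in [n-q] (captured); then 3 to 4 of the literal 'n', then one or more of a word character, then the literal '92'; then one or more of a non-digit.
With the lazy modifier that quantifier settles for the fewest repetitions that let the rest of the pattern succeed (the atoms after it are unaffected and can still be greedy).
Matches: at [4:24] → 'v@m_2uFFjpnnnnnST92t'.
Each match is replaced using the text its own group 1 captured.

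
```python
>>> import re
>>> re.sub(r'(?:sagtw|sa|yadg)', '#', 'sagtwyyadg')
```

Alternation tries branches left to right and keeps the first one that lets the overall match succeed at that position.
Matches: at [0:5] → 'sagtw'; at [6:10] → 'yadg'.
Every occurrence is swapped for '#'.

'#y#'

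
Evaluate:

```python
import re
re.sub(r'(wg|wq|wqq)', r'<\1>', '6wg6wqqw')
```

`|` is ordered: at each position the engine commits to the first alternative that works.
Matches: at [1:3] → 'wg'; at [4:6] → 'wq'.
Each match is replaced using the text its own group 1 captured.

'6<wg>6<wq>qw'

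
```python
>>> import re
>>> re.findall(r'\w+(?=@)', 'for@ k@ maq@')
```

['for', 'k', 'maq']

The `(?=…)`/`(?<=…)` assertion just peeks at neighbouring text; it doesn't advance the match position.
Walking the string: at [0:3] → 'for'; at [5:6] → 'k'; at [8:11] → 'maq'.
No capturing groups, so `findall` returns the 3 full match strings.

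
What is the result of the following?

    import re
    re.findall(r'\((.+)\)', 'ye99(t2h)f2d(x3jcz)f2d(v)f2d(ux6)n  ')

['t2h)f2d(x3jcz)f2d(v)f2d(ux6']

Walking the string: at [4:33] match '(t2h)f2d(x3jcz)f2d(v)f2d(ux6)', group 1 = 't2h)f2d(x3jcz)f2d(v)f2d(ux6'.
One capturing group, so `findall` returns just the captured substring from the one match — 1 in all.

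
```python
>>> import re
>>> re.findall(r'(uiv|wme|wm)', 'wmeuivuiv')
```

Alternation isn't longest-match — the leftmost alternative that fits at this position is chosen.
Scanning left to right: at [0:3] match 'wme', group 1 = 'wme'; at [3:6] match 'uiv', group 1 = 'uiv'; at [6:9] match 'uiv', group 1 = 'uiv'.
One capturing group, so `findall` returns just the captured substring from each match — 3 in all.

['wme', 'uiv', 'uiv']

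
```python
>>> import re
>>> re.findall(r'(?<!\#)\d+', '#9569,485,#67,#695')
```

The negative lookahead/lookbehind blocks any match where the forbidden context is present.
With no groups in the pattern, `findall` gives back each whole match — 4 here.

['569', '485', '7', '95']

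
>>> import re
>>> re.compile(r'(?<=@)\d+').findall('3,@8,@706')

Because the assertion is zero-width, the text it checks is not consumed and won't appear in the result.
Since nothing is captured, `findall` lists the 2 matched substrings directly.

['8', '706']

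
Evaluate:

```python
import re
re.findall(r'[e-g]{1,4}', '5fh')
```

['f']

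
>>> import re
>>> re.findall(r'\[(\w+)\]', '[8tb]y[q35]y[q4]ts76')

['8tb', 'q35', 'q4']

One capturing group, so `findall` returns just the captured substring from each match — 3 in all.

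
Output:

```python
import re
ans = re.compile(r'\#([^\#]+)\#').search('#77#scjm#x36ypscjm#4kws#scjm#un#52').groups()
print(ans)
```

('77',)

`re.search` tries every starting position until one works.
The match spans [0:4] → '#77#'.
Captured: group 1 = '77'.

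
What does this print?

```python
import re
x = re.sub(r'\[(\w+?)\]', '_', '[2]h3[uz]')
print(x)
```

_h3_

Every occurrence is swapped for '_'.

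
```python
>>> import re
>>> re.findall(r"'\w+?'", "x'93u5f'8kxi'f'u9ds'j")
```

["'93u5f'", "'f'"]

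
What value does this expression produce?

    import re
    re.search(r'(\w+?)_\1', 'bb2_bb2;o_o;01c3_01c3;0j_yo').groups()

('bb2',)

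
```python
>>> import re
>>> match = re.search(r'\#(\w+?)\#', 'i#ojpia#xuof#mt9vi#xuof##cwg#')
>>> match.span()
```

(1, 8)

The match spans [1:8] → '#ojpia#'.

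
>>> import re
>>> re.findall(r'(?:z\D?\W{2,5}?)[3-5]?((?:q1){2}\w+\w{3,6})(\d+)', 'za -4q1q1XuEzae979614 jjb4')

The pattern matches a literal 'z', then optionally a non-digit, then 2 to 5 of a non-word character (lazy) (non-capturing group); then optionally a character in [3-5]; then the literal 'q1' repeated 2 times, then one or more of a word character, then 3 to 6 of a word character (captured); then one or more of a digit (captured).
Multiple groups make `findall` return tuples — one 2-tuple for the one match.

[('q1q1XuEzae97961', '4')]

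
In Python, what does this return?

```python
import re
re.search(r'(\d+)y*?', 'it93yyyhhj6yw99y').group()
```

'93'

A non-greedy quantifier consumes as few characters as it can — just enough that the remainder of the pattern still matches from where it stops; whatever follows it matches normally.
The match spans [2:4] → '93'.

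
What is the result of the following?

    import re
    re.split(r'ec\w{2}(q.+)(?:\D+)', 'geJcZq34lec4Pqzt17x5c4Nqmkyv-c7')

Because the pattern has a capturing group, `split` also inserts each captured text between the pieces.

['geJcZq34l', 'qzt17x5c4Nqmkyv-', '7']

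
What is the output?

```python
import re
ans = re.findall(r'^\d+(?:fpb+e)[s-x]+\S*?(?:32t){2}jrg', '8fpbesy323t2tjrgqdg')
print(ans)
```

Since nothing is captured, `findall` lists the 0 matched substrings directly.
Nothing in the string satisfies the pattern, so the list is empty.

[]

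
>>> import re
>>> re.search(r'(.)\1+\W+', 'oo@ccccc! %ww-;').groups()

('o',)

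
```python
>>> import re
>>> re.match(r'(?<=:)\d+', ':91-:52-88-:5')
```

With `match`, the pattern is implicitly anchored at the beginning.
Here position 0 doesn't satisfy it, so the call returns None.

None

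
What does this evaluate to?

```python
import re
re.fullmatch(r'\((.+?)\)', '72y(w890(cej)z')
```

None

`re.fullmatch` requires the pattern to consume the entire string.
Here there's no way to consume every character, so the call returns None.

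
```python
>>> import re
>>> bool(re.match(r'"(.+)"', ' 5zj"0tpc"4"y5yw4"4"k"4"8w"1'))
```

`re.match` won't scan ahead — the pattern has to work from the very first character.
Here position 0 doesn't satisfy it, so the call returns None, and `bool(None)` is False.

False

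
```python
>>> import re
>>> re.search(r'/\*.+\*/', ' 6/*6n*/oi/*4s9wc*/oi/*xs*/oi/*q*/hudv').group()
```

'/*6n*/oi/*4s9wc*/oi/*xs*/oi/*q*/'

The match spans [2:34] → '/*6n*/oi/*4s9wc*/oi/*xs*/oi/*q*/'.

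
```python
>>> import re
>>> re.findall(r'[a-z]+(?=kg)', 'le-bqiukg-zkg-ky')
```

The lookaround is zero-width — it requires the adjacent text to match without consuming it, so the asserted text isn't part of the match.
Walking the string: at [3:7] → 'bqiu'; at [10:11] → 'z'.
Since nothing is captured, `findall` lists the 2 matched substrings directly.

['bqiu', 'z']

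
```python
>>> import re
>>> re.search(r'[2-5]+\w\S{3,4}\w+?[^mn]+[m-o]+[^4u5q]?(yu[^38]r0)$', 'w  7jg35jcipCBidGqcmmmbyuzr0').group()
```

'35jcipCBidGqcmmmbyuzr0'

The match spans [6:28] → '35jcipCBidGqcmmmbyuzr0'.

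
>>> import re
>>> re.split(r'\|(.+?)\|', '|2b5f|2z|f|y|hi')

A non-greedy quantifier consumes as few characters as it can — just enough that the remainder of the pattern still matches from where it stops; whatever follows it matches normally.
Matches to split on: at [0:6] → '|2b5f|'; at [8:11] → '|f|'.
`re.split` interleaves the captured-group text with the surrounding fragments.

['', '2b5f', '2z', 'f', 'y|hi']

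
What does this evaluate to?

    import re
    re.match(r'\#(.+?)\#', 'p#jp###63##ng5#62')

`re.match` won't scan ahead — the pattern has to work from the very first character.
Here the string doesn't start with a match, so the call returns None.

None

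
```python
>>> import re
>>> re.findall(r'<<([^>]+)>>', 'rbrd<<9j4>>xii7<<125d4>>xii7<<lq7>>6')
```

Walking the string: at [4:11] match '<<9j4>>', group 1 = '9j4'; at [15:24] match '<<125d4>>', group 1 = '125d4'; at [28:35] match '<<lq7>>', group 1 = 'lq7'.
With a single group, `findall` returns only what that group captured — 3 items.

['9j4', '125d4', 'lq7']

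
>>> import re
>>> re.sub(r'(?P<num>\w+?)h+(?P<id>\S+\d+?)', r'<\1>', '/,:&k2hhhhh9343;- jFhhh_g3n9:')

Pattern: one or more of a word character (lazy) (captured as 'num'); then one or more of a literal 'h'; then one or more of a non-whitespace character, then one or more of a digit (lazy) (captured as 'id').
The `?` after the quantifier makes it lazy — it takes as little as possible before letting the rest of the pattern try.
Matches: at [4:15] → 'k2hhhhh9343'; at [18:28] → 'jFhhh_g3n9'.
The replacement refers to a captured group, so each match is rewritten using its own captured text.

'/,:&<k2>;- <jF>:'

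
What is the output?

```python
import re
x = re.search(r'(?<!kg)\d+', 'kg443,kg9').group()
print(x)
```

The negative lookaround is zero-width — it rules out positions where the adjacent text would match, without consuming anything.
`search` walks the string left to right and returns the first match it finds.
The match spans [3:5] → '43'.

43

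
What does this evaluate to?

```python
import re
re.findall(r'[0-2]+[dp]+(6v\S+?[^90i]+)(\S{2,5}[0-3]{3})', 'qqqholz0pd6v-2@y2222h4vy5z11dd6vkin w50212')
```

[('6v-2@', 'y2222'), ('6vkin w', '50212')]

A `+?`/`*?`/`{m,n}?` starts at its minimum and grows only as far as needed for what follows to match.
2 groups means each result is a tuple of 2 captured strings — 2 here.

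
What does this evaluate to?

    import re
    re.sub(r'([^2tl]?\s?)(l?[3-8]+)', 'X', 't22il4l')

The pattern matches optionally any character except [2tl], then optionally whitespace (captured); then optionally a literal 'l', then one or more of a character in [3-8] (captured).
Matches: at [3:6] → 'il4'.
Every occurrence is swapped for 'X'.

't22Xl'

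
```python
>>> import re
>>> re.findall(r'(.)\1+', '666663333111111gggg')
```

['6', '3', '1', 'g']

A backreference is literal: `\1` must see the identical characters the first group matched.
Walking the string: at [0:5] match '66666', group 1 = '6'; at [5:9] match '3333', group 1 = '3'; at [9:15] match '111111', group 1 = '1'; at [15:19] match 'gggg', group 1 = 'g'.
`findall` collects group 1 from each match (4 total).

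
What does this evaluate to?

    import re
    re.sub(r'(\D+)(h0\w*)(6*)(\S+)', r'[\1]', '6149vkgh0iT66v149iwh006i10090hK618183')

Pattern: one or more of a non-digit (captured); then the literal 'h0', then zero or more of a word character (captured); then zero or more of a literal '6' (captured); then one or more of a non-whitespace character (captured).
Matches: at [4:37] → 'vkgh0iT66v149iwh006i10090hK618183'.
`\1` in the replacement pulls in group 1's text for each match.

'6149[vkg]'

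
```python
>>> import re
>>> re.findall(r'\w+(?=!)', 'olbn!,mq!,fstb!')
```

Lookahead/lookbehind check context without consuming it, so the matched span excludes the asserted characters.
`findall` yields the raw match text (3 of them) because the pattern has no groups.

['olbn', 'mq', 'fstb']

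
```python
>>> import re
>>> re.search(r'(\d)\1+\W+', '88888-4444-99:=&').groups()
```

A backreference is literal: `\1` must see the identical characters the first group matched.
Unlike `match`, `search` isn't anchored — it looks for the pattern anywhere in the string.
The match spans [0:6] → '88888-'.
Captured: group 1 = '8'.

('8',)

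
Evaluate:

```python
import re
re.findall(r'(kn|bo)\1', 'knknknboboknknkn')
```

`\1` has to match the exact text group 1 already captured.
With a single group, `findall` returns only what that group captured — 3 items.

['kn', 'bo', 'kn']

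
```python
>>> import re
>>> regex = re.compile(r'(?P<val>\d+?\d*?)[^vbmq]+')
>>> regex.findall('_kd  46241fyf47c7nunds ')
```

Pattern: one or more of a digit (lazy), then zero or more of a digit (lazy) (captured as 'val'); then one or more of any character except [vbmq].
With the lazy modifier that quantifier settles for the fewest repetitions that let the rest of the pattern succeed (the atoms after it are unaffected and can still be greedy).
Matches: at [5:23] match '46241fyf47c7nunds ', group 1 = '4'.
With a single group, `findall` returns only what that group captured — 1 item.

['4']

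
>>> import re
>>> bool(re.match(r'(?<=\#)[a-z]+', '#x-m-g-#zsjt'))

False

`match` is anchored at position 0; if the pattern doesn't fit there, it returns None.
Here position 0 doesn't satisfy it, so the call returns None, and `bool(None)` is False.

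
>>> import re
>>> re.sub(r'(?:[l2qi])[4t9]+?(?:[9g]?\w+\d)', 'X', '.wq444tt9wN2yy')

'.wXyy'

This matches one of [l2qi] (non-capturing group); then one or more of one of [4t9] (lazy); then optionally one of [9g], then one or more of a word character, then a digit (non-capturing group).
Matches: at [2:12] → 'q444tt9wN2'.
Each match is replaced by 'X'.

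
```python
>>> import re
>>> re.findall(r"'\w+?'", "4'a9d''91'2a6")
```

["'a9d'", "'91'"]

Matches: at [1:6] → "'a9d'"; at [6:10] → "'91'".
Since nothing is captured, `findall` lists the 2 matched substrings directly.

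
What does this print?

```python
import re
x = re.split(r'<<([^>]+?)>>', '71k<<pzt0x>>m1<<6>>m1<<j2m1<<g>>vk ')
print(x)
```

Matches to split on: at [3:12] → '<<pzt0x>>'; at [14:19] → '<<6>>'; at [21:32] → '<<j2m1<<g>>'.
`re.split` interleaves the captured-group text with the surrounding fragments.

['71k', 'pzt0x', 'm1', '6', 'm1', 'j2m1<<g', 'vk ']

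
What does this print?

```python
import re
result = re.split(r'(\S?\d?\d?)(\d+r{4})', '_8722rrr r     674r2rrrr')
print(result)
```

['_8722rrr r     674', 'r', '2rrrr', '']

This matches optionally a non-whitespace character, then optionally a digit, then optionally a digit (captured); then one or more of a digit, then exactly 4 of a literal 'r' (captured).
Matches to split on: at [18:24] → 'r2rrrr'.
The group in the pattern means `split` returns the separators' captures alongside the pieces.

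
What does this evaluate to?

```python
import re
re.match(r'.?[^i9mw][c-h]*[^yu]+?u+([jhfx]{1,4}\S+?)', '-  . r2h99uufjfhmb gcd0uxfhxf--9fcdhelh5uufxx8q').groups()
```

This matches optionally any character, then any character except [i9mw], then zero or more of a character in [c-h]; then one or more of any character except [yu] (lazy), then one or more of a literal 'u'; then 1 to 4 of one of [jhfx], then one or more of a non-whitespace character (lazy) (captured).
`re.match` only tries the pattern at the start of the string.
The match spans [0:17] → '-  . r2h99uufjfhm'.
Captured: group 1 = 'fjfhm'.

('fjfhm',)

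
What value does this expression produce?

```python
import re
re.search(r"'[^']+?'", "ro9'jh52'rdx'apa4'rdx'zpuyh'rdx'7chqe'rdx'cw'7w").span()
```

`re.search` tries every starting position until one works.
The match spans [3:9] → "'jh52'".

(3, 9)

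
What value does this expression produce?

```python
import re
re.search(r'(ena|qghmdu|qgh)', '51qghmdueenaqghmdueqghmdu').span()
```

Branches in `(...|...)` are attempted left-to-right; the first branch that allows the whole pattern to succeed is taken.
The match spans [2:8] → 'qghmdu'.

(2, 8)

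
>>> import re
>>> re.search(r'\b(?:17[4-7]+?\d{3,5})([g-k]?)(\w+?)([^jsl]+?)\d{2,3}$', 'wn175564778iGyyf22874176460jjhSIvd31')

The pattern matches a word boundary (`\b`, zero-width); then the literal '17', then one or more of a character in [4-7] (lazy), then 3 to 5 of a digit (non-capturing group); then optionally a character in [g-k] (captured); then one or more of a word character (lazy) (captured); then one or more of any character except [jsl] (lazy) (captured); then 2 to 3 of a digit; then anchored at the end.
`search` walks the string left to right and returns the first match it finds.
Here no position works, so the call returns None.

None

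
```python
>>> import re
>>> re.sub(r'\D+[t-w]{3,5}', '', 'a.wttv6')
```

Pattern: one or more of a non-digit; then 3 to 5 of a character in [t-w].
Every occurrence is swapped for ''.

'6'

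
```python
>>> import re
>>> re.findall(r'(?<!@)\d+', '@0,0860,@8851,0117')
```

A negative assertion filters positions out without eating any characters.
Scanning left to right: at [3:7] → '0860'; at [10:13] → '851'; at [14:18] → '0117'.
No capturing groups, so `findall` returns the 3 full match strings.

['0860', '851', '0117']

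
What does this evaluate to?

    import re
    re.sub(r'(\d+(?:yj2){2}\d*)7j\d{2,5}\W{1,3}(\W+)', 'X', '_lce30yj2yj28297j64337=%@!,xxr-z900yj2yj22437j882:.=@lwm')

The pattern matches one or more of a digit, then the literal 'yj2' repeated 2 times, then zero or more of a digit (captured); then the literal '7j', then 2 to 5 of a digit, then 1 to 3 of a non-word character; then one or more of a non-word character (captured).
Every occurrence is swapped for 'X'.

'_lceXxxr-zXlwm'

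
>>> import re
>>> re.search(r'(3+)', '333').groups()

('333',)

The match spans [0:3] → '333'.
Captured: group 1 = '333'.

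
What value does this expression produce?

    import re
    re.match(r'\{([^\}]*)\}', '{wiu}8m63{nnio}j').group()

`re.match` won't scan ahead — the pattern has to work from the very first character.
The match spans [0:5] → '{wiu}'.

'{wiu}'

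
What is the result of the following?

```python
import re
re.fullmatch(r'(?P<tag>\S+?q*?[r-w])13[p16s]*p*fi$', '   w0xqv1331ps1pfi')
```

`re.fullmatch` is like wrapping the pattern in `^…$` (in single-line mode).
Here the string isn't matched end-to-end, so the call returns None.

None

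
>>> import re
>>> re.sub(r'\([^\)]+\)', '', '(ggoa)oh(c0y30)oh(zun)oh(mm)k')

Matches: at [0:6] → '(ggoa)'; at [8:15] → '(c0y30)'; at [17:22] → '(zun)'; at [24:28] → '(mm)'.
Each match is replaced by ''.

'ohohohk'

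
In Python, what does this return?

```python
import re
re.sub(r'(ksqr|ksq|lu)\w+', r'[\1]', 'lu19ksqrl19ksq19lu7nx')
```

`\1` in the replacement pulls in group 1's text for each match.

'[lu]'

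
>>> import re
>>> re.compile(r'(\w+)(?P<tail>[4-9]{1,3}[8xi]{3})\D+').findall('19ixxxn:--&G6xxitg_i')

[('1', '9ixx')]

2 groups means the one result is a tuple of 2 captured strings — 1 here.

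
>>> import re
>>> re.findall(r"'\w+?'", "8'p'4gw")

["'p'"]

Matches: at [1:4] → "'p'".
Since nothing is captured, `findall` lists the 1 matched substring directly.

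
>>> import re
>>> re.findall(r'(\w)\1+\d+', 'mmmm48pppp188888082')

`\1` is not a pattern — it's the concrete string captured by group 1, re-applied verbatim.
With a single group, `findall` returns only what that group captured — 2 items.

['m', 'p']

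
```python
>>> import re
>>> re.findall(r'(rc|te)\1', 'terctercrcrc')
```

['rc']

After group 1 captures some text, `\1` only succeeds where that same text appears again.
With a single group, `findall` returns only what that group captured — 1 item.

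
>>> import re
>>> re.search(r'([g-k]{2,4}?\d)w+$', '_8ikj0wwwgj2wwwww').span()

The pattern matches 2 to 4 of a character in [g-k] (lazy), then a digit (captured); then one or more of a literal 'w'; then anchored at the end.
`search` walks the string left to right and returns the first match it finds.
The match spans [9:17] → 'gj2wwwww'.
Captured: group 1 = 'gj2'.

(9, 17)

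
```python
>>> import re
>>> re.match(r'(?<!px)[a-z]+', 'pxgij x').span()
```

The negative lookahead/lookbehind blocks any match where the forbidden context is present.
`re.match` won't scan ahead — the pattern has to work from the very first character.
The match spans [0:5] → 'pxgij'.

(0, 5)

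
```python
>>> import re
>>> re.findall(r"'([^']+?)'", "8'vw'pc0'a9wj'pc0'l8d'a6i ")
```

['vw', 'a9wj', 'l8d']

Scanning left to right: at [1:5] match "'vw'", group 1 = 'vw'; at [8:14] match "'a9wj'", group 1 = 'a9wj'; at [17:22] match "'l8d'", group 1 = 'l8d'.
With a single group, `findall` returns only what that group captured — 3 items.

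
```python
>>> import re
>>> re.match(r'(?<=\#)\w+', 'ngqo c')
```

None

Because the assertion is zero-width, the text it checks is not consumed and won't appear in the result.
`re.match` won't scan ahead — the pattern has to work from the very first character.
Here the pattern fails at index 0, so the call returns None.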